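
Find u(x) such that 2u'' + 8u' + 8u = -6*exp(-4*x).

u = -3*exp(-4*x)/4 + C1*exp(-2*x) + C2*x*exp(-2*x)

Divide through by 2: u'' + 4u' + 4u = -3*exp(-4*x).
Characteristic equation r² + 4r + 4 = 0 has discriminant (4)² - 4·(4) = 0, so r = -2 is a repeated root.
Hence u_h = (C1 + C2*x)*exp(-2*x).
Try u_p = A*exp(-4*x). Substituting into the equation and dividing by exp(-4*x) gives A = -3/4, so u_p = -3*exp(-4*x)/4.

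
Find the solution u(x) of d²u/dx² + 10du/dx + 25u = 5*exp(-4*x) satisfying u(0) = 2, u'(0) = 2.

Characteristic equation r² + 10r + 25 = 0 has discriminant (10)² - 4·(25) = 0, so r = -5 is a repeated root.
Hence u_h = (C1 + C2*x)*exp(-5*x).
Try u_p = A*exp(-4*x). Substituting into the equation and dividing by exp(-4*x) gives A = 5, so u_p = 5*exp(-4*x).
General solution: u = 5*exp(-4*x) + C1*exp(-5*x) + C2*x*exp(-5*x).
Apply the initial conditions: u(0) = 5 + C1 = 2 and u'(0) = -20 + C2 - 5*C1 = 2. Solving gives C1 = -3, C2 = 7.

u = -3*exp(-5*x) + 5*exp(-4*x) + 7*x*exp(-5*x)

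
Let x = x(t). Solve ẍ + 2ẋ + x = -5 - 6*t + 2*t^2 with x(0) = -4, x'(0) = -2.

x = 19 - 23*exp(-t) - 14*t + 2*t**2 - 11*t*exp(-t)

Characteristic equation r² + 2r + 1 = 0 has discriminant (2)² - 4·(1) = 0, so r = -1 is a repeated root.
Hence x_h = (C1 + C2*t)*exp(-t).
For the particular solution try x_p = A0 + A1*t + A2*t^2. Substituting and matching coefficients of each power of t gives A0 = 19, A1 = -14, A2 = 2, so x_p = 19 - 14*t + 2*t^2.
General solution: x = 19 - 14*t + 2*t^2 + C1*exp(-t) + C2*t*exp(-t).
Apply the initial conditions: x(0) = 19 + C1 = -4 and x'(0) = -14 + C2 - C1 = -2. Solving gives C1 = -23, C2 = -11.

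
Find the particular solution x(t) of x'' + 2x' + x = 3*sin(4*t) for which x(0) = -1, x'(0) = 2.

Characteristic equation r² + 2r + 1 = 0 has discriminant (2)² - 4·(1) = 0, so r = -1 is a repeated root.
Hence x_h = (C1 + C2*t)*exp(-t).
Try x_p = A*cos(4*t) + B*sin(4*t). Substituting and equating the coefficients of cos(4t) and sin(4t) gives A = -24/289, B = -45/289, so x_p = -45*sin(4*t)/289 - 24*cos(4*t)/289.
General solution: x = -45*sin(4*t)/289 - 24*cos(4*t)/289 + C1*exp(-t) + C2*t*exp(-t).
Apply the initial conditions: x(0) = -24/289 + C1 = -1 and x'(0) = -180/289 + C2 - C1 = 2. Solving gives C1 = -265/289, C2 = 29/17.

x = -265*exp(-t)/289 - 45*sin(4*t)/289 - 24*cos(4*t)/289 + 29*t*exp(-t)/17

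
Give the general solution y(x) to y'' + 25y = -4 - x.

Characteristic equation r² + 25 = 0 has discriminant (0)² - 4·(25) = -100 < 0, so r = ± 5i.
Hence y_h = C1*cos(5*x) + C2*sin(5*x).
For the particular solution try y_p = A0 + A1*x. Substituting and matching coefficients of each power of x gives A0 = -4/25, A1 = -1/25, so y_p = -4/25 - x/25.

y = -4/25 - x/25 + C1*cos(5*x) + C2*sin(5*x)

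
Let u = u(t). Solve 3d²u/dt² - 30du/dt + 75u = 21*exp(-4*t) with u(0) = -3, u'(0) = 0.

u = -250*exp(5*t)/81 + 7*exp(-4*t)/81 + 142*t*exp(5*t)/9

Divide through by 3: u'' - 10u' + 25u = 7*exp(-4*t).
Characteristic equation r² - 10r + 25 = 0 has discriminant (-10)² - 4·(25) = 0, so r = 5 is a repeated root.
Hence u_h = (C1 + C2*t)*exp(5*t).
Try u_p = A*exp(-4*t). Substituting into the equation and dividing by exp(-4*t) gives A = 7/81, so u_p = 7*exp(-4*t)/81.
General solution: u = 7*exp(-4*t)/81 + C1*exp(5*t) + C2*t*exp(5*t).
Apply the initial conditions: u(0) = 7/81 + C1 = -3 and u'(0) = -28/81 + C2 + 5*C1 = 0. Solving gives C1 = -250/81, C2 = 142/9.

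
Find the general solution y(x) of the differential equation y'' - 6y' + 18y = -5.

y = -5/18 + C1*cos(3*x)*exp(3*x) + C2*exp(3*x)*sin(3*x)

Characteristic equation r² - 6r + 18 = 0 has discriminant (-6)² - 4·(18) = -36 < 0, so r = 3 ± 3i.
Hence y_h = C1*cos(3*x)*exp(3*x) + C2*exp(3*x)*sin(3*x).
For the particular solution try y_p = A0. Substituting and matching coefficients of each power of x gives A0 = -5/18, so y_p = -5/18.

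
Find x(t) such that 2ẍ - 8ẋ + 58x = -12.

x = -6/29 + C1*cos(5*t)*exp(2*t) + C2*exp(2*t)*sin(5*t)

Divide through by 2: x'' - 4x' + 29x = -6.
Characteristic equation r² - 4r + 29 = 0 has discriminant (-4)² - 4·(29) = -100 < 0, so r = 2 ± 5i.
Hence x_h = C1*cos(5*t)*exp(2*t) + C2*exp(2*t)*sin(5*t).
For the particular solution try x_p = A0. Substituting and matching coefficients of each power of t gives A0 = -6/29, so x_p = -6/29.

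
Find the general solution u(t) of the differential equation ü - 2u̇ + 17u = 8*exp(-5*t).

u = 2*exp(-5*t)/13 + C1*cos(4*t)*exp(t) + C2*exp(t)*sin(4*t)

Characteristic equation r² - 2r + 17 = 0 has discriminant (-2)² - 4·(17) = -64 < 0, so r = 1 ± 4i.
Hence u_h = C1*cos(4*t)*exp(t) + C2*exp(t)*sin(4*t).
Try u_p = A*exp(-5*t). Substituting into the equation and dividing by exp(-5*t) gives A = 2/13, so u_p = 2*exp(-5*t)/13.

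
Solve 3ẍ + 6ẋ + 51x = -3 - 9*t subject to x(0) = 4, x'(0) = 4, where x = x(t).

Divide through by 3: x'' + 2x' + 17x = -1 - 3*t.
Characteristic equation r² + 2r + 17 = 0 has discriminant (2)² - 4·(17) = -64 < 0, so r = -1 ± 4i.
Hence x_h = C1*cos(4*t)*exp(-t) + C2*exp(-t)*sin(4*t).
For the particular solution try x_p = A0 + A1*t. Substituting and matching coefficients of each power of t gives A0 = -11/289, A1 = -3/17, so x_p = -11/289 - 3*t/17.
General solution: x = -11/289 - 3*t/17 + C1*cos(4*t)*exp(-t) + C2*exp(-t)*sin(4*t).
Apply the initial conditions: x(0) = -11/289 + C1 = 4 and x'(0) = -3/17 - C1 + 4*C2 = 4. Solving gives C1 = 1167/289, C2 = 1187/578.

x = -11/289 - 3*t/17 + 1167*cos(4*t)*exp(-t)/289 + 1187*exp(-t)*sin(4*t)/578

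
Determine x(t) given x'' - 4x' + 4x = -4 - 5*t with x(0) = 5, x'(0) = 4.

x = -9/4 - 5*t/4 + 29*exp(2*t)/4 - 37*t*exp(2*t)/4

Characteristic equation r² - 4r + 4 = 0 has discriminant (-4)² - 4·(4) = 0, so r = 2 is a repeated root.
Hence x_h = (C1 + C2*t)*exp(2*t).
For the particular solution try x_p = A0 + A1*t. Substituting and matching coefficients of each power of t gives A0 = -9/4, A1 = -5/4, so x_p = -9/4 - 5*t/4.
General solution: x = -9/4 - 5*t/4 + C1*exp(2*t) + C2*t*exp(2*t).
Apply the initial conditions: x(0) = -9/4 + C1 = 5 and x'(0) = -5/4 + C2 + 2*C1 = 4. Solving gives C1 = 29/4, C2 = -37/4.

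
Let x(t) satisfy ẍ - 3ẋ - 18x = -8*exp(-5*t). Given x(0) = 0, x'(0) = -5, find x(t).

x = -7*exp(6*t)/11 - 4*exp(-5*t)/11 + exp(-3*t)

Characteristic equation r² - 3r - 18 = 0 factors as (r + 3)(r - 6) = 0, so r = -3, 6.
Hence x_h = C1*exp(-3*t) + C2*exp(6*t).
Try x_p = A*exp(-5*t). Substituting into the equation and dividing by exp(-5*t) gives A = -4/11, so x_p = -4*exp(-5*t)/11.
General solution: x = -4*exp(-5*t)/11 + C1*exp(-3*t) + C2*exp(6*t).
Apply the initial conditions: x(0) = -4/11 + C1 + C2 = 0 and x'(0) = 20/11 - 3*C1 + 6*C2 = -5. Solving gives C1 = 1, C2 = -7/11.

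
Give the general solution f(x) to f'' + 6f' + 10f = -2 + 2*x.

f = -8/25 + x/5 + C1*cos(x)*exp(-3*x) + C2*exp(-3*x)*sin(x)

Characteristic equation r² + 6r + 10 = 0 has discriminant (6)² - 4·(10) = -4 < 0, so r = -3 ± i.
Hence f_h = C1*cos(x)*exp(-3*x) + C2*exp(-3*x)*sin(x).
For the particular solution try f_p = A0 + A1*x. Substituting and matching coefficients of each power of x gives A0 = -8/25, A1 = 1/5, so f_p = -8/25 + x/5.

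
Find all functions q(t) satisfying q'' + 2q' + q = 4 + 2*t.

Characteristic equation r² + 2r + 1 = 0 has discriminant (2)² - 4·(1) = 0, so r = -1 is a repeated root.
Hence q_h = (C1 + C2*t)*exp(-t).
For the particular solution try q_p = A0 + A1*t. Substituting and matching coefficients of each power of t gives A0 = 0, A1 = 2, so q_p = 2*t.

q = 2*t + C1*exp(-t) + C2*t*exp(-t)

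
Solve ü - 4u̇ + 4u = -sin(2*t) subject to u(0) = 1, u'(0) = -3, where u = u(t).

Characteristic equation r² - 4r + 4 = 0 has discriminant (-4)² - 4·(4) = 0, so r = 2 is a repeated root.
Hence u_h = (C1 + C2*t)*exp(2*t).
Try u_p = A*cos(2*t) + B*sin(2*t). Substituting and equating the coefficients of cos(2t) and sin(2t) gives A = -1/8, B = 0, so u_p = -cos(2*t)/8.
General solution: u = -cos(2*t)/8 + C1*exp(2*t) + C2*t*exp(2*t).
Apply the initial conditions: u(0) = -1/8 + C1 = 1 and u'(0) = C2 + 2*C1 = -3. Solving gives C1 = 9/8, C2 = -21/4.

u = -cos(2*t)/8 + 9*exp(2*t)/8 - 21*t*exp(2*t)/4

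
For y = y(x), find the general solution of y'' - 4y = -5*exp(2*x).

y = C1*exp(-2*x) + C2*exp(2*x) - 5*x*exp(2*x)/4

Characteristic equation r² - 4 = 0 factors as (r + 2)(r - 2) = 0, so r = -2, 2.
Hence y_h = C1*exp(-2*x) + C2*exp(2*x).
Since exp(2*x) solves the homogeneous equation (r = 2 is a root of multiplicity 1), multiply the trial by x. Try y_p = A*x*exp(2*x). Substituting into the equation and dividing by exp(2*x) gives A = -5/4, so y_p = -5*x*exp(2*x)/4.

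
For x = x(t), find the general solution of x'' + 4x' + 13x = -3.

x = -3/13 + C1*cos(3*t)*exp(-2*t) + C2*exp(-2*t)*sin(3*t)

Characteristic equation r² + 4r + 13 = 0 has discriminant (4)² - 4·(13) = -36 < 0, so r = -2 ± 3i.
Hence x_h = C1*cos(3*t)*exp(-2*t) + C2*exp(-2*t)*sin(3*t).
For the particular solution try x_p = A0. Substituting and matching coefficients of each power of t gives A0 = -3/13, so x_p = -3/13.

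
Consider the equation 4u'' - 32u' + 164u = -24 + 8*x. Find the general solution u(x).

Divide through by 4: u'' - 8u' + 41u = -6 + 2*x.
Characteristic equation r² - 8r + 41 = 0 has discriminant (-8)² - 4·(41) = -100 < 0, so r = 4 ± 5i.
Hence u_h = C1*cos(5*x)*exp(4*x) + C2*exp(4*x)*sin(5*x).
For the particular solution try u_p = A0 + A1*x. Substituting and matching coefficients of each power of x gives A0 = -230/1681, A1 = 2/41, so u_p = -230/1681 + 2*x/41.

u = -230/1681 + 2*x/41 + C1*cos(5*x)*exp(4*x) + C2*exp(4*x)*sin(5*x)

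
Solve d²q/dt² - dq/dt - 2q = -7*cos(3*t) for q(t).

q = 21*sin(3*t)/130 + 77*cos(3*t)/130 + C1*exp(2*t) + C2*exp(-t)

Characteristic equation r² - r - 2 = 0 factors as (r - 2)(r + 1) = 0, so r = 2, -1.
Hence q_h = C1*exp(2*t) + C2*exp(-t).
Try q_p = A*cos(3*t) + B*sin(3*t). Substituting and equating the coefficients of cos(3t) and sin(3t) gives A = 77/130, B = 21/130, so q_p = 21*sin(3*t)/130 + 77*cos(3*t)/130.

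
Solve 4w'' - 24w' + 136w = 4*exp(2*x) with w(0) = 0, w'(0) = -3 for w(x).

w = exp(2*x)/26 - 77*exp(3*x)*sin(5*x)/130 - cos(5*x)*exp(3*x)/26

Divide through by 4: w'' - 6w' + 34w = exp(2*x).
Characteristic equation r² - 6r + 34 = 0 has discriminant (-6)² - 4·(34) = -100 < 0, so r = 3 ± 5i.
Hence w_h = C1*cos(5*x)*exp(3*x) + C2*exp(3*x)*sin(5*x).
Try w_p = A*exp(2*x). Substituting into the equation and dividing by exp(2*x) gives A = 1/26, so w_p = exp(2*x)/26.
General solution: w = exp(2*x)/26 + C1*cos(5*x)*exp(3*x) + C2*exp(3*x)*sin(5*x).
Apply the initial conditions: w(0) = 1/26 + C1 = 0 and w'(0) = 1/13 + 3*C1 + 5*C2 = -3. Solving gives C1 = -1/26, C2 = -77/130.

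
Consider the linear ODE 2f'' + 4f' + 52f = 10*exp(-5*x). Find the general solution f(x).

Divide through by 2: f'' + 2f' + 26f = 5*exp(-5*x).
Characteristic equation r² + 2r + 26 = 0 has discriminant (2)² - 4·(26) = -100 < 0, so r = -1 ± 5i.
Hence f_h = C1*cos(5*x)*exp(-x) + C2*exp(-x)*sin(5*x).
Try f_p = A*exp(-5*x). Substituting into the equation and dividing by exp(-5*x) gives A = 5/41, so f_p = 5*exp(-5*x)/41.

f = 5*exp(-5*x)/41 + C1*cos(5*x)*exp(-x) + C2*exp(-x)*sin(5*x)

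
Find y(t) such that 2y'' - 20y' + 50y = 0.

Divide through by 2: y'' - 10y' + 25y = 0.
Characteristic equation r² - 10r + 25 = 0 has discriminant (-10)² - 4·(25) = 0, so r = 5 is a repeated root.
Hence y_h = (C1 + C2*t)*exp(5*t).

y = C1*exp(5*t) + C2*t*exp(5*t)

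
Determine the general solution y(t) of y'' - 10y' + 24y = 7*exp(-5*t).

y = 7*exp(-5*t)/99 + C1*exp(6*t) + C2*exp(4*t)

Characteristic equation r² - 10r + 24 = 0 factors as (r - 6)(r - 4) = 0, so r = 6, 4.
Hence y_h = C1*exp(6*t) + C2*exp(4*t).
Try y_p = A*exp(-5*t). Substituting into the equation and dividing by exp(-5*t) gives A = 7/99, so y_p = 7*exp(-5*t)/99.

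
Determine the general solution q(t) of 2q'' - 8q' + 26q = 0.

Divide through by 2: q'' - 4q' + 13q = 0.
Characteristic equation r² - 4r + 13 = 0 has discriminant (-4)² - 4·(13) = -36 < 0, so r = 2 ± 3i.
Hence q_h = C1*cos(3*t)*exp(2*t) + C2*exp(2*t)*sin(3*t).

q = C1*cos(3*t)*exp(2*t) + C2*exp(2*t)*sin(3*t)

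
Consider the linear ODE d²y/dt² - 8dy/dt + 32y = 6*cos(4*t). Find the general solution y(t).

Characteristic equation r² - 8r + 32 = 0 has discriminant (-8)² - 4·(32) = -64 < 0, so r = 4 ± 4i.
Hence y_h = C1*cos(4*t)*exp(4*t) + C2*exp(4*t)*sin(4*t).
Try y_p = A*cos(4*t) + B*sin(4*t). Substituting and equating the coefficients of cos(4t) and sin(4t) gives A = 3/40, B = -3/20, so y_p = -3*sin(4*t)/20 + 3*cos(4*t)/40.

y = -3*sin(4*t)/20 + 3*cos(4*t)/40 + C1*cos(4*t)*exp(4*t) + C2*exp(4*t)*sin(4*t)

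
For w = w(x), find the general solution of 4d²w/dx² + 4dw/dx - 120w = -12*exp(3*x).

Divide through by 4: w'' + w' - 30w = -3*exp(3*x).
Characteristic equation r² + r - 30 = 0 factors as (r - 5)(r + 6) = 0, so r = 5, -6.
Hence w_h = C1*exp(5*x) + C2*exp(-6*x).
Try w_p = A*exp(3*x). Substituting into the equation and dividing by exp(3*x) gives A = 1/6, so w_p = exp(3*x)/6.

w = exp(3*x)/6 + C1*exp(5*x) + C2*exp(-6*x)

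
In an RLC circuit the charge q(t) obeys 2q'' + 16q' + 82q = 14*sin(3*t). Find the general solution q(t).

q = -21*cos(3*t)/200 + 7*sin(3*t)/50 + C1*cos(5*t)*exp(-4*t) + C2*exp(-4*t)*sin(5*t)

Divide through by 2: q'' + 8q' + 41q = 7*sin(3*t).
Characteristic equation r² + 8r + 41 = 0 has discriminant (8)² - 4·(41) = -100 < 0, so r = -4 ± 5i.
Hence q_h = C1*cos(5*t)*exp(-4*t) + C2*exp(-4*t)*sin(5*t).
Try q_p = A*cos(3*t) + B*sin(3*t). Substituting and equating the coefficients of cos(3t) and sin(3t) gives A = -21/200, B = 7/50, so q_p = -21*cos(3*t)/200 + 7*sin(3*t)/50.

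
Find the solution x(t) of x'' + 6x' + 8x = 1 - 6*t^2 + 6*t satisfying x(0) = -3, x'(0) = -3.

Characteristic equation r² + 6r + 8 = 0 factors as (r + 4)(r + 2) = 0, so r = -4, -2.
Hence x_h = C1*exp(-4*t) + C2*exp(-2*t).
For the particular solution try x_p = A0 + A1*t + A2*t^2. Substituting and matching coefficients of each power of t gives A0 = -35/32, A1 = 15/8, A2 = -3/4, so x_p = -35/32 - 3*t^2/4 + 15*t/8.
General solution: x = -35/32 - 3*t^2/4 + 15*t/8 + C1*exp(-4*t) + C2*exp(-2*t).
Apply the initial conditions: x(0) = -35/32 + C1 + C2 = -3 and x'(0) = 15/8 - 4*C1 - 2*C2 = -3. Solving gives C1 = 139/32, C2 = -25/4.

x = -35/32 - 25*exp(-2*t)/4 - 3*t**2/4 + 15*t/8 + 139*exp(-4*t)/32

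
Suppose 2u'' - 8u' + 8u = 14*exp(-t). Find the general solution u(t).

Divide through by 2: u'' - 4u' + 4u = 7*exp(-t).
Characteristic equation r² - 4r + 4 = 0 has discriminant (-4)² - 4·(4) = 0, so r = 2 is a repeated root.
Hence u_h = (C1 + C2*t)*exp(2*t).
Try u_p = A*exp(-t). Substituting into the equation and dividing by exp(-t) gives A = 7/9, so u_p = 7*exp(-t)/9.

u = 7*exp(-t)/9 + C1*exp(2*t) + C2*t*exp(2*t)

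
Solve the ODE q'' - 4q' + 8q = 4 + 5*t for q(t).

Characteristic equation r² - 4r + 8 = 0 has discriminant (-4)² - 4·(8) = -16 < 0, so r = 2 ± 2i.
Hence q_h = C1*cos(2*t)*exp(2*t) + C2*exp(2*t)*sin(2*t).
For the particular solution try q_p = A0 + A1*t. Substituting and matching coefficients of each power of t gives A0 = 13/16, A1 = 5/8, so q_p = 13/16 + 5*t/8.

q = 13/16 + 5*t/8 + C1*cos(2*t)*exp(2*t) + C2*exp(2*t)*sin(2*t)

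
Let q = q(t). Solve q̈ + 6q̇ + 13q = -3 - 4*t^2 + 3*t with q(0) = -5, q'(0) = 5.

Characteristic equation r² + 6r + 13 = 0 has discriminant (6)² - 4·(13) = -16 < 0, so r = -3 ± 2i.
Hence q_h = C1*cos(2*t)*exp(-3*t) + C2*exp(-3*t)*sin(2*t).
For the particular solution try q_p = A0 + A1*t + A2*t^2. Substituting and matching coefficients of each power of t gives A0 = -2**(443/961)*3**(933/961)*5**(531/961)*7**(329/961)/45, A1 = 87/169, A2 = -4/13, so q_p = -925/2197 - 4*t^2/13 + 87*t/169.
General solution: q = -925/2197 - 4*t^2/13 + 87*t/169 + C1*cos(2*t)*exp(-3*t) + C2*exp(-3*t)*sin(2*t).
Apply the initial conditions: q(0) = -925/2197 + C1 = -5 and q'(0) = 87/169 - 3*C1 + 2*C2 = 5. Solving gives C1 = -10060/2197, C2 = -10163/2197.

q = -925/2197 - 4*t**2/13 + 87*t/169 - 10163*exp(-3*t)*sin(2*t)/2197 - 10060*cos(2*t)*exp(-3*t)/2197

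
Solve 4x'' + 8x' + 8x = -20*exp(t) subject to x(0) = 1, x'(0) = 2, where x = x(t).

Divide through by 4: x'' + 2x' + 2x = -5*exp(t).
Characteristic equation r² + 2r + 2 = 0 has discriminant (2)² - 4·(2) = -4 < 0, so r = -1 ± i.
Hence x_h = C1*cos(t)*exp(-t) + C2*exp(-t)*sin(t).
Try x_p = A*exp(t). Substituting into the equation and dividing by exp(t) gives A = -1, so x_p = -exp(t).
General solution: x = -exp(t) + C1*cos(t)*exp(-t) + C2*exp(-t)*sin(t).
Apply the initial conditions: x(0) = -1 + C1 = 1 and x'(0) = -1 + C2 - C1 = 2. Solving gives C1 = 2, C2 = 5.

x = -exp(t) + 2*cos(t)*exp(-t) + 5*exp(-t)*sin(t)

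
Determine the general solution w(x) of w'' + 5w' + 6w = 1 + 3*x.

Characteristic equation r² + 5r + 6 = 0 factors as (r + 3)(r + 2) = 0, so r = -3, -2.
Hence w_h = C1*exp(-3*x) + C2*exp(-2*x).
For the particular solution try w_p = A0 + A1*x. Substituting and matching coefficients of each power of x gives A0 = -1/4, A1 = 1/2, so w_p = -1/4 + x/2.

w = -1/4 + x/2 + C1*exp(-3*x) + C2*exp(-2*x)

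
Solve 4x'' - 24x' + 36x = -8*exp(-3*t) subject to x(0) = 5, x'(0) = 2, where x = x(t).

Divide through by 4: x'' - 6x' + 9x = -2*exp(-3*t).
Characteristic equation r² - 6r + 9 = 0 has discriminant (-6)² - 4·(9) = 0, so r = 3 is a repeated root.
Hence x_h = (C1 + C2*t)*exp(3*t).
Try x_p = A*exp(-3*t). Substituting into the equation and dividing by exp(-3*t) gives A = -1/18, so x_p = -exp(-3*t)/18.
General solution: x = -exp(-3*t)/18 + C1*exp(3*t) + C2*t*exp(3*t).
Apply the initial conditions: x(0) = -1/18 + C1 = 5 and x'(0) = 1/6 + C2 + 3*C1 = 2. Solving gives C1 = 91/18, C2 = -40/3.

x = -exp(-3*t)/18 + 91*exp(3*t)/18 - 40*t*exp(3*t)/3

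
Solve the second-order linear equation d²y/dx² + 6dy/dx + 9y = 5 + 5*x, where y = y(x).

y = 5/27 + 5*x/9 + C1*exp(-3*x) + C2*x*exp(-3*x)

Characteristic equation r² + 6r + 9 = 0 has discriminant (6)² - 4·(9) = 0, so r = -3 is a repeated root.
Hence y_h = (C1 + C2*x)*exp(-3*x).
For the particular solution try y_p = A0 + A1*x. Substituting and matching coefficients of each power of x gives A0 = 5/27, A1 = 5/9, so y_p = 5/27 + 5*x/9.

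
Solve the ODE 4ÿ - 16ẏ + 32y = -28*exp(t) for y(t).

y = -7*exp(t)/5 + C1*cos(2*t)*exp(2*t) + C2*exp(2*t)*sin(2*t)

Divide through by 4: y'' - 4y' + 8y = -7*exp(t).
Characteristic equation r² - 4r + 8 = 0 has discriminant (-4)² - 4·(8) = -16 < 0, so r = 2 ± 2i.
Hence y_h = C1*cos(2*t)*exp(2*t) + C2*exp(2*t)*sin(2*t).
Try y_p = A*exp(t). Substituting into the equation and dividing by exp(t) gives A = -7/5, so y_p = -7*exp(t)/5.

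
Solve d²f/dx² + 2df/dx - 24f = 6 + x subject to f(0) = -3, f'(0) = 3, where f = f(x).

f = -73/288 - 101*exp(-6*x)/72 - 43*exp(4*x)/32 - x/24

Characteristic equation r² + 2r - 24 = 0 factors as (r + 6)(r - 4) = 0, so r = -6, 4.
Hence f_h = C1*exp(-6*x) + C2*exp(4*x).
For the particular solution try f_p = A0 + A1*x. Substituting and matching coefficients of each power of x gives A0 = -73/288, A1 = -1/24, so f_p = -73/288 - x/24.
General solution: f = -73/288 - x/24 + C1*exp(-6*x) + C2*exp(4*x).
Apply the initial conditions: f(0) = -73/288 + C1 + C2 = -3 and f'(0) = -1/24 - 6*C1 + 4*C2 = 3. Solving gives C1 = -101/72, C2 = -43/32.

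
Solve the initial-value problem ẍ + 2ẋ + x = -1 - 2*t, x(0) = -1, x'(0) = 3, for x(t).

Characteristic equation r² + 2r + 1 = 0 has discriminant (2)² - 4·(1) = 0, so r = -1 is a repeated root.
Hence x_h = (C1 + C2*t)*exp(-t).
For the particular solution try x_p = A0 + A1*t. Substituting and matching coefficients of each power of t gives A0 = 3, A1 = -2, so x_p = 3 - 2*t.
General solution: x = 3 - 2*t + C1*exp(-t) + C2*t*exp(-t).
Apply the initial conditions: x(0) = 3 + C1 = -1 and x'(0) = -2 + C2 - C1 = 3. Solving gives C1 = -4, C2 = 1.

x = 3 - 4*exp(-t) - 2*t + t*exp(-t)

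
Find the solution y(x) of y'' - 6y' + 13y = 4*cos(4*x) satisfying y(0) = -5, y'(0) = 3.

Characteristic equation r² - 6r + 13 = 0 has discriminant (-6)² - 4·(13) = -16 < 0, so r = 3 ± 2i.
Hence y_h = C1*cos(2*x)*exp(3*x) + C2*exp(3*x)*sin(2*x).
Try y_p = A*cos(4*x) + B*sin(4*x). Substituting and equating the coefficients of cos(4x) and sin(4x) gives A = -4/195, B = -32/195, so y_p = -32*sin(4*x)/195 - 4*cos(4*x)/195.
General solution: y = -32*sin(4*x)/195 - 4*cos(4*x)/195 + C1*cos(2*x)*exp(3*x) + C2*exp(3*x)*sin(2*x).
Apply the initial conditions: y(0) = -4/195 + C1 = -5 and y'(0) = -128/195 + 2*C2 + 3*C1 = 3. Solving gives C1 = -971/195, C2 = 1813/195.

y = -32*sin(4*x)/195 - 4*cos(4*x)/195 - 971*cos(2*x)*exp(3*x)/195 + 1813*exp(3*x)*sin(2*x)/195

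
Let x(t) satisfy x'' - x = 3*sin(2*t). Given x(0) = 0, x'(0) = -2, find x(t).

x = -3*sin(2*t)/5 - 2*exp(t)/5 + 2*exp(-t)/5

Characteristic equation r² - 1 = 0 factors as (r + 1)(r - 1) = 0, so r = -1, 1.
Hence x_h = C1*exp(-t) + C2*exp(t).
Try x_p = A*cos(2*t) + B*sin(2*t). Substituting and equating the coefficients of cos(2t) and sin(2t) gives A = 0, B = -3/5, so x_p = -3*sin(2*t)/5.
General solution: x = -3*sin(2*t)/5 + C1*exp(-t) + C2*exp(t).
Apply the initial conditions: x(0) = C1 + C2 = 0 and x'(0) = -6/5 + C2 - C1 = -2. Solving gives C1 = 2/5, C2 = -2/5.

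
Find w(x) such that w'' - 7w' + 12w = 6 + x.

w = 79/144 + x/12 + C1*exp(3*x) + C2*exp(4*x)

Characteristic equation r² - 7r + 12 = 0 factors as (r - 3)(r - 4) = 0, so r = 3, 4.
Hence w_h = C1*exp(3*x) + C2*exp(4*x).
For the particular solution try w_p = A0 + A1*x. Substituting and matching coefficients of each power of x gives A0 = 79/144, A1 = 1/12, so w_p = 79/144 + x/12.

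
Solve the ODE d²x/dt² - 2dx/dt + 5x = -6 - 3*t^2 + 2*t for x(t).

Characteristic equation r² - 2r + 5 = 0 has discriminant (-2)² - 4·(5) = -16 < 0, so r = 1 ± 2i.
Hence x_h = C1*cos(2*t)*exp(t) + C2*exp(t)*sin(2*t).
For the particular solution try x_p = A0 + A1*t + A2*t^2. Substituting and matching coefficients of each power of t gives A0 = -124/125, A1 = -2/25, A2 = -3/5, so x_p = -124/125 - 3*t^2/5 - 2*t/25.

x = -124/125 - 3*t**2/5 - 2*t/25 + C1*cos(2*t)*exp(t) + C2*exp(t)*sin(2*t)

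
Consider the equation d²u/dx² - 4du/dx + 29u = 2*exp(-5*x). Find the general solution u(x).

Characteristic equation r² - 4r + 29 = 0 has discriminant (-4)² - 4·(29) = -100 < 0, so r = 2 ± 5i.
Hence u_h = C1*cos(5*x)*exp(2*x) + C2*exp(2*x)*sin(5*x).
Try u_p = A*exp(-5*x). Substituting into the equation and dividing by exp(-5*x) gives A = 1/37, so u_p = exp(-5*x)/37.

u = exp(-5*x)/37 + C1*cos(5*x)*exp(2*x) + C2*exp(2*x)*sin(5*x)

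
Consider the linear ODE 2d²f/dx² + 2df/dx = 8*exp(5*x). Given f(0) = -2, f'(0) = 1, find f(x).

Divide through by 2: f'' + f' = 4*exp(5*x).
Characteristic equation r² + r = 0 factors as (r + 1)r = 0, so r = -1, 0.
Hence f_h = C1*exp(-x) + C2.
Try f_p = A*exp(5*x). Substituting into the equation and dividing by exp(5*x) gives A = 2/15, so f_p = 2*exp(5*x)/15.
General solution: f = C2 + 2*exp(5*x)/15 + C1*exp(-x).
Apply the initial conditions: f(0) = 2/15 + C1 + C2 = -2 and f'(0) = 2/3 - C1 = 1. Solving gives C1 = -1/3, C2 = -9/5.

f = -9/5 - exp(-x)/3 + 2*exp(5*x)/15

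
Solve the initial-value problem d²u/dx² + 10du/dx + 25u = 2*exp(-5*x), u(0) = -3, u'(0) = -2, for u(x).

u = -3*exp(-5*x) + x**2*exp(-5*x) - 17*x*exp(-5*x)

Characteristic equation r² + 10r + 25 = 0 has discriminant (10)² - 4·(25) = 0, so r = -5 is a repeated root.
Hence u_h = (C1 + C2*x)*exp(-5*x).
Since exp(-5*x) solves the homogeneous equation (r = -5 is a root of multiplicity 2), multiply the trial by x^2. Try u_p = A*x^2*exp(-5*x). Substituting into the equation and dividing by exp(-5*x) gives A = 1, so u_p = x^2*exp(-5*x).
General solution: u = C1*exp(-5*x) + x^2*exp(-5*x) + C2*x*exp(-5*x).
Apply the initial conditions: u(0) = C1 = -3 and u'(0) = C2 - 5*C1 = -2. Solving gives C1 = -3, C2 = -17.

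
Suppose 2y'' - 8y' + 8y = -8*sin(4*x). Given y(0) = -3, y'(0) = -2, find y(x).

y = -71*exp(2*x)/25 - 4*cos(4*x)/25 + 3*sin(4*x)/25 + 16*x*exp(2*x)/5

Divide through by 2: y'' - 4y' + 4y = -4*sin(4*x).
Characteristic equation r² - 4r + 4 = 0 has discriminant (-4)² - 4·(4) = 0, so r = 2 is a repeated root.
Hence y_h = (C1 + C2*x)*exp(2*x).
Try y_p = A*cos(4*x) + B*sin(4*x). Substituting and equating the coefficients of cos(4x) and sin(4x) gives A = -4/25, B = 3/25, so y_p = -4*cos(4*x)/25 + 3*sin(4*x)/25.
General solution: y = -4*cos(4*x)/25 + 3*sin(4*x)/25 + C1*exp(2*x) + C2*x*exp(2*x).
Apply the initial conditions: y(0) = -4/25 + C1 = -3 and y'(0) = 12/25 + C2 + 2*C1 = -2. Solving gives C1 = -71/25, C2 = 16/5.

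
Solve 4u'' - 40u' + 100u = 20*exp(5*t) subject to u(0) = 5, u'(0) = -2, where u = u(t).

Divide through by 4: u'' - 10u' + 25u = 5*exp(5*t).
Characteristic equation r² - 10r + 25 = 0 has discriminant (-10)² - 4·(25) = 0, so r = 5 is a repeated root.
Hence u_h = (C1 + C2*t)*exp(5*t).
Since exp(5*t) solves the homogeneous equation (r = 5 is a root of multiplicity 2), multiply the trial by t^2. Try u_p = A*t^2*exp(5*t). Substituting into the equation and dividing by exp(5*t) gives A = 5/2, so u_p = 5*t^2*exp(5*t)/2.
General solution: u = C1*exp(5*t) + 5*t^2*exp(5*t)/2 + C2*t*exp(5*t).
Apply the initial conditions: u(0) = C1 = 5 and u'(0) = C2 + 5*C1 = -2. Solving gives C1 = 5, C2 = -27.

u = 5*exp(5*t) - 27*t*exp(5*t) + 5*t**2*exp(5*t)/2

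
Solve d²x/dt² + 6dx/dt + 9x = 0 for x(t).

x = C1*exp(-3*t) + C2*t*exp(-3*t)

Characteristic equation r² + 6r + 9 = 0 has discriminant (6)² - 4·(9) = 0, so r = -3 is a repeated root.
Hence x_h = (C1 + C2*t)*exp(-3*t).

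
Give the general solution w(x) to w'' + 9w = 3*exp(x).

w = 3*exp(x)/10 + C1*cos(3*x) + C2*sin(3*x)

Characteristic equation r² + 9 = 0 has discriminant (0)² - 4·(9) = -36 < 0, so r = ± 3i.
Hence w_h = C1*cos(3*x) + C2*sin(3*x).
Try w_p = A*exp(x). Substituting into the equation and dividing by exp(x) gives A = 3/10, so w_p = 3*exp(x)/10.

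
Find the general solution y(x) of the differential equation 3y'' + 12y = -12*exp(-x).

y = -4*exp(-x)/5 + C1*cos(2*x) + C2*sin(2*x)

Divide through by 3: y'' + 4y = -4*exp(-x).
Characteristic equation r² + 4 = 0 has discriminant (0)² - 4·(4) = -16 < 0, so r = ± 2i.
Hence y_h = C1*cos(2*x) + C2*sin(2*x).
Try y_p = A*exp(-x). Substituting into the equation and dividing by exp(-x) gives A = -4/5, so y_p = -4*exp(-x)/5.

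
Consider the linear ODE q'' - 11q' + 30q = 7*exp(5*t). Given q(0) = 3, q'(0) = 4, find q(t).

q = -4*exp(6*t) + 7*exp(5*t) - 7*t*exp(5*t)

Characteristic equation r² - 11r + 30 = 0 factors as (r - 5)(r - 6) = 0, so r = 5, 6.
Hence q_h = C1*exp(5*t) + C2*exp(6*t).
Since exp(5*t) solves the homogeneous equation (r = 5 is a root of multiplicity 1), multiply the trial by t. Try q_p = A*t*exp(5*t). Substituting into the equation and dividing by exp(5*t) gives A = -7, so q_p = -7*t*exp(5*t).
General solution: q = C1*exp(5*t) + C2*exp(6*t) - 7*t*exp(5*t).
Apply the initial conditions: q(0) = C1 + C2 = 3 and q'(0) = -7 + 5*C1 + 6*C2 = 4. Solving gives C1 = 7, C2 = -4.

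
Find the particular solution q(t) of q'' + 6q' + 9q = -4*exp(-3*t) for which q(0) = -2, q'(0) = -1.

Characteristic equation r² + 6r + 9 = 0 has discriminant (6)² - 4·(9) = 0, so r = -3 is a repeated root.
Hence q_h = (C1 + C2*t)*exp(-3*t).
Since exp(-3*t) solves the homogeneous equation (r = -3 is a root of multiplicity 2), multiply the trial by t^2. Try q_p = A*t^2*exp(-3*t). Substituting into the equation and dividing by exp(-3*t) gives A = -2, so q_p = -2*t^2*exp(-3*t).
General solution: q = C1*exp(-3*t) - 2*t^2*exp(-3*t) + C2*t*exp(-3*t).
Apply the initial conditions: q(0) = C1 = -2 and q'(0) = C2 - 3*C1 = -1. Solving gives C1 = -2, C2 = -7.

q = -2*exp(-3*t) - 7*t*exp(-3*t) - 2*t**2*exp(-3*t)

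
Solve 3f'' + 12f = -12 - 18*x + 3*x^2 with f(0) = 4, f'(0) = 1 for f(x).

Divide through by 3: f'' + 4f = -4 + x^2 - 6*x.
Characteristic equation r² + 4 = 0 has discriminant (0)² - 4·(4) = -16 < 0, so r = ± 2i.
Hence f_h = C1*cos(2*x) + C2*sin(2*x).
For the particular solution try f_p = A0 + A1*x + A2*x^2. Substituting and matching coefficients of each power of x gives A0 = -9/8, A1 = -3/2, A2 = 1/4, so f_p = -9/8 - 3*x/2 + x^2/4.
General solution: f = -9/8 - 3*x/2 + x^2/4 + C1*cos(2*x) + C2*sin(2*x).
Apply the initial conditions: f(0) = -9/8 + C1 = 4 and f'(0) = -3/2 + 2*C2 = 1. Solving gives C1 = 41/8, C2 = 5/4.

f = -9/8 - 3*x/2 + x**2/4 + 5*sin(2*x)/4 + 41*cos(2*x)/8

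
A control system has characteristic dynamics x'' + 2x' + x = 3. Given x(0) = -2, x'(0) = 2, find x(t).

x = 3 - 5*exp(-t) - 3*t*exp(-t)

Characteristic equation r² + 2r + 1 = 0 has discriminant (2)² - 4·(1) = 0, so r = -1 is a repeated root.
Hence x_h = (C1 + C2*t)*exp(-t).
For the particular solution try x_p = A0. Substituting and matching coefficients of each power of t gives A0 = 3, so x_p = 3.
General solution: x = 3 + C1*exp(-t) + C2*t*exp(-t).
Apply the initial conditions: x(0) = 3 + C1 = -2 and x'(0) = C2 - C1 = 2. Solving gives C1 = -5, C2 = -3.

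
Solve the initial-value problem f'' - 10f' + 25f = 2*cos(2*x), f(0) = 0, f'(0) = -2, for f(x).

f = -42*exp(5*x)/841 - 40*sin(2*x)/841 + 42*cos(2*x)/841 - 48*x*exp(5*x)/29

Characteristic equation r² - 10r + 25 = 0 has discriminant (-10)² - 4·(25) = 0, so r = 5 is a repeated root.
Hence f_h = (C1 + C2*x)*exp(5*x).
Try f_p = A*cos(2*x) + B*sin(2*x). Substituting and equating the coefficients of cos(2x) and sin(2x) gives A = 42/841, B = -40/841, so f_p = -40*sin(2*x)/841 + 42*cos(2*x)/841.
General solution: f = -40*sin(2*x)/841 + 42*cos(2*x)/841 + C1*exp(5*x) + C2*x*exp(5*x).
Apply the initial conditions: f(0) = 42/841 + C1 = 0 and f'(0) = -80/841 + C2 + 5*C1 = -2. Solving gives C1 = -42/841, C2 = -48/29.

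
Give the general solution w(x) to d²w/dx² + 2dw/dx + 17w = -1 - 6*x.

Characteristic equation r² + 2r + 17 = 0 has discriminant (2)² - 4·(17) = -64 < 0, so r = -1 ± 4i.
Hence w_h = C1*cos(4*x)*exp(-x) + C2*exp(-x)*sin(4*x).
For the particular solution try w_p = A0 + A1*x. Substituting and matching coefficients of each power of x gives A0 = -5/289, A1 = -6/17, so w_p = -5/289 - 6*x/17.

w = -5/289 - 6*x/17 + C1*cos(4*x)*exp(-x) + C2*exp(-x)*sin(4*x)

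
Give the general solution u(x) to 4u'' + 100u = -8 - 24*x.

u = -2/25 - 6*x/25 + C1*cos(5*x) + C2*sin(5*x)

Divide through by 4: u'' + 25u = -2 - 6*x.
Characteristic equation r² + 25 = 0 has discriminant (0)² - 4·(25) = -100 < 0, so r = ± 5i.
Hence u_h = C1*cos(5*x) + C2*sin(5*x).
For the particular solution try u_p = A0 + A1*x. Substituting and matching coefficients of each power of x gives A0 = -2/25, A1 = -6/25, so u_p = -2/25 - 6*x/25.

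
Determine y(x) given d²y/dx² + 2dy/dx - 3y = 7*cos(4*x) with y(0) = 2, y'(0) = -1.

y = -133*cos(4*x)/425 + 23*exp(x)/17 + 24*exp(-3*x)/25 + 56*sin(4*x)/425

Characteristic equation r² + 2r - 3 = 0 factors as (r - 1)(r + 3) = 0, so r = 1, -3.
Hence y_h = C1*exp(x) + C2*exp(-3*x).
Try y_p = A*cos(4*x) + B*sin(4*x). Substituting and equating the coefficients of cos(4x) and sin(4x) gives A = -133/425, B = 56/425, so y_p = -133*cos(4*x)/425 + 56*sin(4*x)/425.
General solution: y = -133*cos(4*x)/425 + 56*sin(4*x)/425 + C1*exp(x) + C2*exp(-3*x).
Apply the initial conditions: y(0) = -133/425 + C1 + C2 = 2 and y'(0) = 224/425 + C1 - 3*C2 = -1. Solving gives C1 = 23/17, C2 = 24/25.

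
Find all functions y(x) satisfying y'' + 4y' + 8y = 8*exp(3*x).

y = 8*exp(3*x)/29 + C1*cos(2*x)*exp(-2*x) + C2*exp(-2*x)*sin(2*x)

Characteristic equation r² + 4r + 8 = 0 has discriminant (4)² - 4·(8) = -16 < 0, so r = -2 ± 2i.
Hence y_h = C1*cos(2*x)*exp(-2*x) + C2*exp(-2*x)*sin(2*x).
Try y_p = A*exp(3*x). Substituting into the equation and dividing by exp(3*x) gives A = 8/29, so y_p = 8*exp(3*x)/29.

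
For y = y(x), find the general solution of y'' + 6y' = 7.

Characteristic equation r² + 6r = 0 factors as (r + 6)r = 0, so r = -6, 0.
Hence y_h = C1*exp(-6*x) + C2.
Since 1 solves the homogeneous equation (r = 0 is a root of multiplicity 1), multiply the trial by x. Try y_p = A*x. Substituting into the equation and dividing by 1 gives A = 7/6, so y_p = 7*x/6.

y = C2 + 7*x/6 + C1*exp(-6*x)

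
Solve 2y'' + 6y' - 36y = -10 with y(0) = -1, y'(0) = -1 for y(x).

y = 5/18 - 26*exp(3*x)/27 - 17*exp(-6*x)/54

Divide through by 2: y'' + 3y' - 18y = -5.
Characteristic equation r² + 3r - 18 = 0 factors as (r - 3)(r + 6) = 0, so r = 3, -6.
Hence y_h = C1*exp(3*x) + C2*exp(-6*x).
For the particular solution try y_p = A0. Substituting and matching coefficients of each power of x gives A0 = 5/18, so y_p = 5/18.
General solution: y = 5/18 + C1*exp(3*x) + C2*exp(-6*x).
Apply the initial conditions: y(0) = 5/18 + C1 + C2 = -1 and y'(0) = -6*C2 + 3*C1 = -1. Solving gives C1 = -26/27, C2 = -17/54.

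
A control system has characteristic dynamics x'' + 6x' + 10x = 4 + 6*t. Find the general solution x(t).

Characteristic equation r² + 6r + 10 = 0 has discriminant (6)² - 4·(10) = -4 < 0, so r = -3 ± i.
Hence x_h = C1*cos(t)*exp(-3*t) + C2*exp(-3*t)*sin(t).
For the particular solution try x_p = A0 + A1*t. Substituting and matching coefficients of each power of t gives A0 = 1/25, A1 = 3/5, so x_p = 1/25 + 3*t/5.

x = 1/25 + 3*t/5 + C1*cos(t)*exp(-3*t) + C2*exp(-3*t)*sin(t)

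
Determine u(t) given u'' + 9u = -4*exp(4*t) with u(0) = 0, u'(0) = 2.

Characteristic equation r² + 9 = 0 has discriminant (0)² - 4·(9) = -36 < 0, so r = ± 3i.
Hence u_h = C1*cos(3*t) + C2*sin(3*t).
Try u_p = A*exp(4*t). Substituting into the equation and dividing by exp(4*t) gives A = -4/25, so u_p = -4*exp(4*t)/25.
General solution: u = -4*exp(4*t)/25 + C1*cos(3*t) + C2*sin(3*t).
Apply the initial conditions: u(0) = -4/25 + C1 = 0 and u'(0) = -16/25 + 3*C2 = 2. Solving gives C1 = 4/25, C2 = 22/25.

u = -4*exp(4*t)/25 + 4*cos(3*t)/25 + 22*sin(3*t)/25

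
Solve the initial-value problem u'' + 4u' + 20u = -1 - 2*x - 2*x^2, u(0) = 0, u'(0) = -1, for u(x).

Characteristic equation r² + 4r + 20 = 0 has discriminant (4)² - 4·(20) = -64 < 0, so r = -2 ± 4i.
Hence u_h = C1*cos(4*x)*exp(-2*x) + C2*exp(-2*x)*sin(4*x).
For the particular solution try u_p = A0 + A1*x + A2*x^2. Substituting and matching coefficients of each power of x gives A0 = -7/250, A1 = -3/50, A2 = -1/10, so u_p = -7/250 - 3*x/50 - x^2/10.
General solution: u = -7/250 - 3*x/50 - x^2/10 + C1*cos(4*x)*exp(-2*x) + C2*exp(-2*x)*sin(4*x).
Apply the initial conditions: u(0) = -7/250 + C1 = 0 and u'(0) = -3/50 - 2*C1 + 4*C2 = -1. Solving gives C1 = 7/250, C2 = -221/1000.

u = -7/250 - 3*x/50 - x**2/10 - 221*exp(-2*x)*sin(4*x)/1000 + 7*cos(4*x)*exp(-2*x)/250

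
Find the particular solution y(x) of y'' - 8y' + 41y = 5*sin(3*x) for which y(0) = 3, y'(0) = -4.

y = sin(3*x)/10 + 3*cos(3*x)/40 - 16*exp(4*x)*sin(5*x)/5 + 117*cos(5*x)*exp(4*x)/40

Characteristic equation r² - 8r + 41 = 0 has discriminant (-8)² - 4·(41) = -100 < 0, so r = 4 ± 5i.
Hence y_h = C1*cos(5*x)*exp(4*x) + C2*exp(4*x)*sin(5*x).
Try y_p = A*cos(3*x) + B*sin(3*x). Substituting and equating the coefficients of cos(3x) and sin(3x) gives A = 3/40, B = 1/10, so y_p = sin(3*x)/10 + 3*cos(3*x)/40.
General solution: y = sin(3*x)/10 + 3*cos(3*x)/40 + C1*cos(5*x)*exp(4*x) + C2*exp(4*x)*sin(5*x).
Apply the initial conditions: y(0) = 3/40 + C1 = 3 and y'(0) = 3/10 + 4*C1 + 5*C2 = -4. Solving gives C1 = 117/40, C2 = -16/5.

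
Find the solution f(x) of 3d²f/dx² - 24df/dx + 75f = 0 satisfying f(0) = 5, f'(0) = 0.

f = 5*cos(3*x)*exp(4*x) - 20*exp(4*x)*sin(3*x)/3

Divide through by 3: f'' - 8f' + 25f = 0.
Characteristic equation r² - 8r + 25 = 0 has discriminant (-8)² - 4·(25) = -36 < 0, so r = 4 ± 3i.
Hence f_h = C1*cos(3*x)*exp(4*x) + C2*exp(4*x)*sin(3*x).
Apply the initial conditions: f(0) = C1 = 5 and f'(0) = 3*C2 + 4*C1 = 0. Solving gives C1 = 5, C2 = -20/3.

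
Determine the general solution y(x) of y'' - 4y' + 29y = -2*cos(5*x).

Characteristic equation r² - 4r + 29 = 0 has discriminant (-4)² - 4·(29) = -100 < 0, so r = 2 ± 5i.
Hence y_h = C1*cos(5*x)*exp(2*x) + C2*exp(2*x)*sin(5*x).
Try y_p = A*cos(5*x) + B*sin(5*x). Substituting and equating the coefficients of cos(5x) and sin(5x) gives A = -1/52, B = 5/52, so y_p = -cos(5*x)/52 + 5*sin(5*x)/52.

y = -cos(5*x)/52 + 5*sin(5*x)/52 + C1*cos(5*x)*exp(2*x) + C2*exp(2*x)*sin(5*x)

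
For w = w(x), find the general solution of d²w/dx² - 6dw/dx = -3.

Characteristic equation r² - 6r = 0 factors as (r - 6)r = 0, so r = 6, 0.
Hence w_h = C1*exp(6*x) + C2.
Since 1 solves the homogeneous equation (r = 0 is a root of multiplicity 1), multiply the trial by x. Try w_p = A*x. Substituting into the equation and dividing by 1 gives A = 1/2, so w_p = x/2.

w = C2 + x/2 + C1*exp(6*x)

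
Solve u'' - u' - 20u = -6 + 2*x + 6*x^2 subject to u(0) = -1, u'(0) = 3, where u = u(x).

u = 547/2000 - 253*exp(5*x)/1125 - 151*exp(-4*x)/144 - 7*x/100 - 3*x**2/10

Characteristic equation r² - r - 20 = 0 factors as (r - 5)(r + 4) = 0, so r = 5, -4.
Hence u_h = C1*exp(5*x) + C2*exp(-4*x).
For the particular solution try u_p = A0 + A1*x + A2*x^2. Substituting and matching coefficients of each power of x gives A0 = 547/2000, A1 = -7/100, A2 = -3/10, so u_p = 547/2000 - 7*x/100 - 3*x^2/10.
General solution: u = 547/2000 - 7*x/100 - 3*x^2/10 + C1*exp(5*x) + C2*exp(-4*x).
Apply the initial conditions: u(0) = 547/2000 + C1 + C2 = -1 and u'(0) = -7/100 - 4*C2 + 5*C1 = 3. Solving gives C1 = -253/1125, C2 = -151/144.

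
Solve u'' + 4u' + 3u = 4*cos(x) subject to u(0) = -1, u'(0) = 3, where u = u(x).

Characteristic equation r² + 4r + 3 = 0 factors as (r + 3)(r + 1) = 0, so r = -3, -1.
Hence u_h = C1*exp(-3*x) + C2*exp(-x).
Try u_p = A*cos(x) + B*sin(x). Substituting and equating the coefficients of cos(x) and sin(x) gives A = 2/5, B = 4/5, so u_p = 2*cos(x)/5 + 4*sin(x)/5.
General solution: u = 2*cos(x)/5 + 4*sin(x)/5 + C1*exp(-3*x) + C2*exp(-x).
Apply the initial conditions: u(0) = 2/5 + C1 + C2 = -1 and u'(0) = 4/5 - C2 - 3*C1 = 3. Solving gives C1 = -2/5, C2 = -1.

u = -exp(-x) - 2*exp(-3*x)/5 + 2*cos(x)/5 + 4*sin(x)/5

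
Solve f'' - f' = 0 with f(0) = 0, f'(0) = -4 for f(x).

f = 4 - 4*exp(x)

Characteristic equation r² - r = 0 factors as (r - 1)r = 0, so r = 1, 0.
Hence f_h = C1*exp(x) + C2.
Apply the initial conditions: f(0) = C1 + C2 = 0 and f'(0) = C1 = -4. Solving gives C1 = -4, C2 = 4.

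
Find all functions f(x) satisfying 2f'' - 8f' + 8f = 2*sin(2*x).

Divide through by 2: f'' - 4f' + 4f = sin(2*x).
Characteristic equation r² - 4r + 4 = 0 has discriminant (-4)² - 4·(4) = 0, so r = 2 is a repeated root.
Hence f_h = (C1 + C2*x)*exp(2*x).
Try f_p = A*cos(2*x) + B*sin(2*x). Substituting and equating the coefficients of cos(2x) and sin(2x) gives A = 1/8, B = 0, so f_p = cos(2*x)/8.

f = cos(2*x)/8 + C1*exp(2*x) + C2*x*exp(2*x)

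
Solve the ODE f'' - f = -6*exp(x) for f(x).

Characteristic equation r² - 1 = 0 factors as (r - 1)(r + 1) = 0, so r = 1, -1.
Hence f_h = C1*exp(x) + C2*exp(-x).
Since exp(x) solves the homogeneous equation (r = 1 is a root of multiplicity 1), multiply the trial by x. Try f_p = A*x*exp(x). Substituting into the equation and dividing by exp(x) gives A = -3, so f_p = -3*x*exp(x).

f = C1*exp(x) + C2*exp(-x) - 3*x*exp(x)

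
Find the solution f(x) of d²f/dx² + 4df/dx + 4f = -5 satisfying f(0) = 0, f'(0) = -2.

f = -5/4 + 5*exp(-2*x)/4 + x*exp(-2*x)/2

Characteristic equation r² + 4r + 4 = 0 has discriminant (4)² - 4·(4) = 0, so r = -2 is a repeated root.
Hence f_h = (C1 + C2*x)*exp(-2*x).
For the particular solution try f_p = A0. Substituting and matching coefficients of each power of x gives A0 = -5/4, so f_p = -5/4.
General solution: f = -5/4 + C1*exp(-2*x) + C2*x*exp(-2*x).
Apply the initial conditions: f(0) = -5/4 + C1 = 0 and f'(0) = C2 - 2*C1 = -2. Solving gives C1 = 5/4, C2 = 1/2.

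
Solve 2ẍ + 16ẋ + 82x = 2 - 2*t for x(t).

x = 49/1681 - t/41 + C1*cos(5*t)*exp(-4*t) + C2*exp(-4*t)*sin(5*t)

Divide through by 2: x'' + 8x' + 41x = 1 - t.
Characteristic equation r² + 8r + 41 = 0 has discriminant (8)² - 4·(41) = -100 < 0, so r = -4 ± 5i.
Hence x_h = C1*cos(5*t)*exp(-4*t) + C2*exp(-4*t)*sin(5*t).
For the particular solution try x_p = A0 + A1*t. Substituting and matching coefficients of each power of t gives A0 = 49/1681, A1 = -1/41, so x_p = 49/1681 - t/41.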